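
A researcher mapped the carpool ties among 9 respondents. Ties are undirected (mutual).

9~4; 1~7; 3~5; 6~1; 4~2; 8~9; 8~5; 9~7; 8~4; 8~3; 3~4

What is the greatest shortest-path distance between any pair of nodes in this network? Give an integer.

Eccentricity of each node (its greatest distance to any other): 1:4, 2:5, 3:5, 4:4, 5:5, 6:5, 7:3, 8:4, 9:3.
The maximum eccentricity is 5, realized for instance by the pair 2–6 via 2 – 4 – 9 – 7 – 1 – 6. So the diameter is 5.

5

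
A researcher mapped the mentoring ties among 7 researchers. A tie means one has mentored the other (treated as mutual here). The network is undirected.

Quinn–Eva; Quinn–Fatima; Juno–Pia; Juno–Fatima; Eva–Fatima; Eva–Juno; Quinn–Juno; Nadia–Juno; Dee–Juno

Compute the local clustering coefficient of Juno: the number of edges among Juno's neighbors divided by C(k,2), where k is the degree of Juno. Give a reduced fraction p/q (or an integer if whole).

Juno's neighbors: Dee, Eva, Fatima, Nadia, Pia, and Quinn (k = 6).
Possible neighbor pairs: C(6,2) = 15. Edges among them: Eva–Fatima, Eva–Quinn, Fatima–Quinn → e = 3.
Clustering(Juno) = 3/15 = 1/5.

1/5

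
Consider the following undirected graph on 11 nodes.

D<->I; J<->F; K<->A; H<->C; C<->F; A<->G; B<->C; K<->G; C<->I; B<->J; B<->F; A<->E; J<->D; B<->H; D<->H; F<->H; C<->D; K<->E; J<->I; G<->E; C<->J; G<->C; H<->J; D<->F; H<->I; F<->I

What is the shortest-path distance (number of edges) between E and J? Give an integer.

One shortest route is E – G – C – J, which uses 3 edges, and at distance 2 from E we only reach {C}, which does not include J. So d(E,J) = 3.

3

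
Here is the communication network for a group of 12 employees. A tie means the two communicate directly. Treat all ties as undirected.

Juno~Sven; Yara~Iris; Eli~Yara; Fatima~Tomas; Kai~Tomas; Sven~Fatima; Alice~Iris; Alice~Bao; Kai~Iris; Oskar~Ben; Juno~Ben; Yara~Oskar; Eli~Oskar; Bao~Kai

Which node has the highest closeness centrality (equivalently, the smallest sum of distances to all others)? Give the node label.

Iris

Farness (sum of distances to all others) for each node — Alice:33, Bao:34, Ben:31, Eli:32, Fatima:32, Iris:25, Juno:33, Kai:26, Oskar:28, Sven:33, Tomas:29, Yara:26.
The smallest farness is 25, for Iris, so Iris has the highest closeness.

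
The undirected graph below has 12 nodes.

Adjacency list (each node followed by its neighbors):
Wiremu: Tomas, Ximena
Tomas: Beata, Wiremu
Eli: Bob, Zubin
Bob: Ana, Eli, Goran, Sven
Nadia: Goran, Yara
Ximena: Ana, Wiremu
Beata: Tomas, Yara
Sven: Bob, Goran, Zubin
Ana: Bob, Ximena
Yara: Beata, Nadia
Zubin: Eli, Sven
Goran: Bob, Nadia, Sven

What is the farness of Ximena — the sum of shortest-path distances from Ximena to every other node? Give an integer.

Distances from Ximena: Ana:1, Beata:3, Bob:2, Eli:3, Goran:3, Nadia:4, Sven:3, Tomas:2, Wiremu:1, Yara:4, Zubin:4.
Sum = 1 + 3 + 2 + 3 + 3 + 4 + 3 + 2 + 1 + 4 + 4 = 30.

30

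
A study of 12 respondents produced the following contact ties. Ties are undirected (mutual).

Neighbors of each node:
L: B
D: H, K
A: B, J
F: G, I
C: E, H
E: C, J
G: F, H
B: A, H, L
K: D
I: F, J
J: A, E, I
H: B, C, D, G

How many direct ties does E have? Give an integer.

2

E is directly tied to C and J. That is 2 neighbors, so the degree of E is 2.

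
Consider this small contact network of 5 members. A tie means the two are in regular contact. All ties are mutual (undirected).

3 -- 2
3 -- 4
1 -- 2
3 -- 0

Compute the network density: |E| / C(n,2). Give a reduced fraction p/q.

2/5

There are 4 edges and 5 nodes, so the maximum possible is C(5,2) = 10.
Density = 4/10 = 2/5.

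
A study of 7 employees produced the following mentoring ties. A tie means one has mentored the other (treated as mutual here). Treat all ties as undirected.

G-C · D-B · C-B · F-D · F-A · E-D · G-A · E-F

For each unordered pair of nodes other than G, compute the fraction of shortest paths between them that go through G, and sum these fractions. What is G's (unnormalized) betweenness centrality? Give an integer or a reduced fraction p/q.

Pairs whose geodesics pass through G — F–C: 1/2; A–C: 1; A–B: 1/2.
All other pairs contribute 0.
Summing the contributions gives betweenness(G) = 2.

2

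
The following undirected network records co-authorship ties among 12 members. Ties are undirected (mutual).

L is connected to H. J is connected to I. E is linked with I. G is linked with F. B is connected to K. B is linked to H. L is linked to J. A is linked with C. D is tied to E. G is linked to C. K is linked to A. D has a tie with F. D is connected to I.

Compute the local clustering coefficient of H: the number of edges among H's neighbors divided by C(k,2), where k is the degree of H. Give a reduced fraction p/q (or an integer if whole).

0

H's neighbors: B and L (k = 2).
Possible neighbor pairs: C(2,2) = 1. Edges among them: none → e = 0.
Clustering(H) = 0/1.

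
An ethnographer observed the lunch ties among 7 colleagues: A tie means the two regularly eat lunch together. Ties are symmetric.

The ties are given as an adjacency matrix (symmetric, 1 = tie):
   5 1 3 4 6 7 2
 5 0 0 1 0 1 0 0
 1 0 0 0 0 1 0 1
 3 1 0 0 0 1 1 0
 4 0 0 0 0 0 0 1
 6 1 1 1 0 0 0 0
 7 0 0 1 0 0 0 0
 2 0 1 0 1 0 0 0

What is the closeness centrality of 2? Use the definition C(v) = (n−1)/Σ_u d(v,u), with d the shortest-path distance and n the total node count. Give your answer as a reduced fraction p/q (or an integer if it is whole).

3/7

Distances from 2: 1:1, 3:3, 4:1, 5:3, 6:2, 7:4. Sum = 14.
n = 7, so closeness = 6/14 = 3/7.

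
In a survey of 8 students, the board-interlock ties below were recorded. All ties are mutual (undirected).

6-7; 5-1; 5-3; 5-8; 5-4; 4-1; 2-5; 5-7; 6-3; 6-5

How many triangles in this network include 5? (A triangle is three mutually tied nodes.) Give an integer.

5's neighbors: 1, 2, 3, 4, 6, 7, and 8.
Neighbor pairs that are themselves tied: 5–1–4; 5–3–6; 5–6–7. Each forms one triangle with 5, for 3 in total.

3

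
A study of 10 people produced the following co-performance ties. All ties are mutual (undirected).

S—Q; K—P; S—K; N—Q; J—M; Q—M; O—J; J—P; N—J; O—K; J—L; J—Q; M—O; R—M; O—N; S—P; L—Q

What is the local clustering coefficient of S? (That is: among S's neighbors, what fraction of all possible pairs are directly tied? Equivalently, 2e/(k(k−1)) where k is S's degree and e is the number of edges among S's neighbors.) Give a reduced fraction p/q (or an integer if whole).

S's neighbors: K, P, and Q (k = 3).
Possible neighbor pairs: C(3,2) = 3. Edges among them: K–P → e = 1.
Clustering(S) = 1/3.

1/3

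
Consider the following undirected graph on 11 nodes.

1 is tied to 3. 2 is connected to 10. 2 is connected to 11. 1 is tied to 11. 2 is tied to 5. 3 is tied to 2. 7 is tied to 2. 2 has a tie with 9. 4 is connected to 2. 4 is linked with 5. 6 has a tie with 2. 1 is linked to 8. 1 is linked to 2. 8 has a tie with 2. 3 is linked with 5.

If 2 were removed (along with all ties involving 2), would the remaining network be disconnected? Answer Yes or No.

Removing 2 leaves {1, 3, 4, 5, 8, and 11} with no path to {6}, so the network splits into 5 components. 2 is a cut vertex.

Yes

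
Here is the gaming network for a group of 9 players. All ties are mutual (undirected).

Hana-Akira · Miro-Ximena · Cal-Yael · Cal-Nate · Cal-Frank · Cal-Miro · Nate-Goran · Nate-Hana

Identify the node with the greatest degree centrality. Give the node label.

Degrees — Akira:1, Cal:4, Frank:1, Goran:1, Hana:2, Miro:2, Nate:3, Ximena:1, Yael:1.
The maximum is 4, attained only by Cal.

Cal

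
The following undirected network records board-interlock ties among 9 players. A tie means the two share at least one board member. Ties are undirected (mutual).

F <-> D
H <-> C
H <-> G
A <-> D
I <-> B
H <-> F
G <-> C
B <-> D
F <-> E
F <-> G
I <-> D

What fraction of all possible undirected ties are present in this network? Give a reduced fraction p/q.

There are 11 edges and 9 nodes, so the maximum possible is C(9,2) = 36.
Density = 11/36.

11/36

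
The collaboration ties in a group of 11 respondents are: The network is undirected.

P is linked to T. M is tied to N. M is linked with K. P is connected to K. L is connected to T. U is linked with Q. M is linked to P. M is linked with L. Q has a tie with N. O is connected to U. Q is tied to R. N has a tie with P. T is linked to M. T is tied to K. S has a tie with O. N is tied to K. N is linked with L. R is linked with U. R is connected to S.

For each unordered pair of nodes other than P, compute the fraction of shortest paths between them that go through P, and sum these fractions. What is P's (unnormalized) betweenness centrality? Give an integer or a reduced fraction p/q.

3/2

Pairs whose geodesics pass through P — U–T: 1/4; O–T: 1/4; S–T: 1/4; Q–T: 1/4; R–T: 1/4; T–N: 1/4.
All other pairs contribute 0.
Summing the contributions gives betweenness(P) = 3/2.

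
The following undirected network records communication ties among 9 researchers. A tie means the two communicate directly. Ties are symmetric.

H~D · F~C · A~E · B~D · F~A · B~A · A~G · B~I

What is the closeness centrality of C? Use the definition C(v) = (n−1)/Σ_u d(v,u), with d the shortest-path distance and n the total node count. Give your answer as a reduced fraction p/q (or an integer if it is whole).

8/25

Distances from C: A:2, B:3, D:4, E:3, F:1, G:3, H:5, I:4. Sum = 25.
n = 9, so closeness = 8/25.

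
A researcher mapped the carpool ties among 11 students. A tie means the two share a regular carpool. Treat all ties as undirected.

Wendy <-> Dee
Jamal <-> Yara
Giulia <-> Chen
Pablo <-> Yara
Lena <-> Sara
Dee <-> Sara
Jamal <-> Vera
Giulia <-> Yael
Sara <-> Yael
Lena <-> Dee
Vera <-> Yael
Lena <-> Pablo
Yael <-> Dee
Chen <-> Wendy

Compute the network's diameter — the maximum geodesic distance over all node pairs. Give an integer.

5

Eccentricity of each node (its greatest distance to any other): Chen:5, Dee:3, Giulia:4, Jamal:4, Lena:3, Pablo:4, Sara:3, Vera:3, Wendy:4, Yael:3, Yara:5.
The maximum eccentricity is 5, realized for instance by the pair Chen–Yara via Chen – Wendy – Dee – Lena – Pablo – Yara. So the diameter is 5.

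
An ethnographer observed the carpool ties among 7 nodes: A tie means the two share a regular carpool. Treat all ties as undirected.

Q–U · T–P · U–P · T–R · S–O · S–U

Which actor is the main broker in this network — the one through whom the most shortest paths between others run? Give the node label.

U

Unnormalized betweenness of each node: O:0, P:8, Q:0, R:0, S:5, T:5, U:11.
U has the largest value, 11, making it the main broker — the node through which the most shortest paths run.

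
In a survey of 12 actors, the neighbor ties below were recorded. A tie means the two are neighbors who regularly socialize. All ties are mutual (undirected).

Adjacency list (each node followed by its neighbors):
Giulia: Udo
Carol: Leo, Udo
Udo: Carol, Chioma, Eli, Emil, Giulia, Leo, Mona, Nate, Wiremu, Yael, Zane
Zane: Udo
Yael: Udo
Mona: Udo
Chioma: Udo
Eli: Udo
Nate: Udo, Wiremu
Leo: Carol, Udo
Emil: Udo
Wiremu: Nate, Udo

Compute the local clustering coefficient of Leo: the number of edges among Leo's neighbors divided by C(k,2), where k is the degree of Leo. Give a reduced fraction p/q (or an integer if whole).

1

Leo's neighbors: Carol and Udo (k = 2).
Possible neighbor pairs: C(2,2) = 1. Edges among them: Carol–Udo → e = 1.
Clustering(Leo) = 1/1.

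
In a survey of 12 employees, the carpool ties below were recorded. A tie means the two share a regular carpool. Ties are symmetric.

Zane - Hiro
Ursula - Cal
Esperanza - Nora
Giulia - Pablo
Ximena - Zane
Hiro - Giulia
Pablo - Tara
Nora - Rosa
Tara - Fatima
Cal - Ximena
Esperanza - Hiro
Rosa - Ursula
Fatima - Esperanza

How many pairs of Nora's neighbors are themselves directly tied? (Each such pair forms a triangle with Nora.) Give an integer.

Nora's neighbors are Esperanza and Rosa, but none of them are tied to each other, so no triangle contains Nora.

0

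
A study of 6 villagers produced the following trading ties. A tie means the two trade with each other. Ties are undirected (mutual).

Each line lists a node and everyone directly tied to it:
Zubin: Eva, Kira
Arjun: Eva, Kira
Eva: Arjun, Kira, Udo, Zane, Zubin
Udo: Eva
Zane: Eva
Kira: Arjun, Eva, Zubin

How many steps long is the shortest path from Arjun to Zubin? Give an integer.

2

One shortest route is Arjun – Eva – Zubin, which uses 2 edges, and Arjun and Zubin are not directly tied, so nothing shorter exists. So d(Arjun,Zubin) = 2.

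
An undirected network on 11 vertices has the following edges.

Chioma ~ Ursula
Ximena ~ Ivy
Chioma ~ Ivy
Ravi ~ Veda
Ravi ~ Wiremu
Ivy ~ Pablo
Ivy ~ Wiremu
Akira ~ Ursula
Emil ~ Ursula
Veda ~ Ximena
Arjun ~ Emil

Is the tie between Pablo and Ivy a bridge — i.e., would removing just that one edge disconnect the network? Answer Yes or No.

Without the Pablo–Ivy edge there is no alternate route between Pablo and Ivy, so the network disconnects. It is a bridge.

Yes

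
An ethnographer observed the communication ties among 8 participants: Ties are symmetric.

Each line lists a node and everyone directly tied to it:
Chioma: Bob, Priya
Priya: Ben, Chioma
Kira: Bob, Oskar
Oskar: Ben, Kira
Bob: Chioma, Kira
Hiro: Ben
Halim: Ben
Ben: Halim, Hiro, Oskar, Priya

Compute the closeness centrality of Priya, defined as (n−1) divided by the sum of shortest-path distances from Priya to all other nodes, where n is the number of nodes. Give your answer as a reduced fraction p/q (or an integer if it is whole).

Distances from Priya: Ben:1, Bob:2, Chioma:1, Halim:2, Hiro:2, Kira:3, Oskar:2. Sum = 13.
n = 8, so closeness = 7/13.

7/13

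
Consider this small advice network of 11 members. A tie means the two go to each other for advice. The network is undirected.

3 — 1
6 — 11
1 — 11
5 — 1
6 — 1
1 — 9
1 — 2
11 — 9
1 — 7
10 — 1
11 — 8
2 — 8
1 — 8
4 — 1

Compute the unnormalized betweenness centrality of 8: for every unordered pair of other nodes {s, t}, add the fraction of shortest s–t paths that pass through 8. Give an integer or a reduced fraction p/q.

1/2

Pairs whose geodesics pass through 8 — 2–11: 1/2.
All other pairs contribute 0.
Summing the contributions gives betweenness(8) = 1/2.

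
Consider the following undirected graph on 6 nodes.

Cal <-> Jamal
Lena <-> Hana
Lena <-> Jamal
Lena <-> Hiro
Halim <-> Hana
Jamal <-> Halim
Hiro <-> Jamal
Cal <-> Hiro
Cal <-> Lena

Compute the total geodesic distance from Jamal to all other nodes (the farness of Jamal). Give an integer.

6

Distances from Jamal: Cal:1, Halim:1, Hana:2, Hiro:1, Lena:1.
Sum = 1 + 1 + 2 + 1 + 1 = 6.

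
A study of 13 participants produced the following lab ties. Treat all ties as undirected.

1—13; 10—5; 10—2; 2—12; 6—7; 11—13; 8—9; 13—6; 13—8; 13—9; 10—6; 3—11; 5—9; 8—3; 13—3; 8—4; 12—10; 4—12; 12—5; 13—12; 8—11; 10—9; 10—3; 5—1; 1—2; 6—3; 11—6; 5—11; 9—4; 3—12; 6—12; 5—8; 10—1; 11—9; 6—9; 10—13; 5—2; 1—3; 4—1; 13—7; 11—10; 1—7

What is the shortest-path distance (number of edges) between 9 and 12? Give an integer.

One shortest route is 9 – 4 – 12, which uses 2 edges, and 9 and 12 are not directly tied, so nothing shorter exists. So d(9,12) = 2.

2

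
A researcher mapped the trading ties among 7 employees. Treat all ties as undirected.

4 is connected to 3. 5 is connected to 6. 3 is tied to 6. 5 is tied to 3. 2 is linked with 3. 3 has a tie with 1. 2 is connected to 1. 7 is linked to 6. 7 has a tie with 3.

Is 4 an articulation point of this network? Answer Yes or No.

Even without 4, every remaining node can still reach every other (the residual graph is connected), so 4 is not a cut vertex.

No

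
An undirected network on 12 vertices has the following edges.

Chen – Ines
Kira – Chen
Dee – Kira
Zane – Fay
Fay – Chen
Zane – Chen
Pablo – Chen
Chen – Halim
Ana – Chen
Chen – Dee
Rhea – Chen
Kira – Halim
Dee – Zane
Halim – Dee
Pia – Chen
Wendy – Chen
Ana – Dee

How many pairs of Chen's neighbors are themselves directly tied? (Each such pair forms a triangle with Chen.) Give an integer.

6

Chen's neighbors: Ana, Dee, Fay, Halim, Ines, Kira, Pablo, Pia, Rhea, Wendy, and Zane.
Neighbor pairs that are themselves tied: Chen–Ana–Dee; Chen–Dee–Halim; Chen–Dee–Kira; Chen–Dee–Zane; Chen–Fay–Zane; Chen–Halim–Kira. Each forms one triangle with Chen, for 6 in total.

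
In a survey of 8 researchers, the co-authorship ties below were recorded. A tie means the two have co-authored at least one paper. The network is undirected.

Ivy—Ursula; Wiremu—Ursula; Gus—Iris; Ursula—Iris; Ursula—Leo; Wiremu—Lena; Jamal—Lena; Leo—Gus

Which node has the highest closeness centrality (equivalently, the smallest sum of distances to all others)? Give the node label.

Ursula

Farness (sum of distances to all others) for each node — Gus:19, Iris:15, Ivy:17, Jamal:23, Lena:17, Leo:15, Ursula:11, Wiremu:13.
The smallest farness is 11, for Ursula, so Ursula has the highest closeness.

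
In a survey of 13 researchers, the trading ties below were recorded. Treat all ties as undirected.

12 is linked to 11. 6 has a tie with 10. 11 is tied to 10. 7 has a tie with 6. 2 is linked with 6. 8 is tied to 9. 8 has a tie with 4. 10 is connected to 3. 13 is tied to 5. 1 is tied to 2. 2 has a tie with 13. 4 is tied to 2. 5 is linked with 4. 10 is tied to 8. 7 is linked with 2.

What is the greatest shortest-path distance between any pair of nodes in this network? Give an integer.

5

Eccentricity of each node (its greatest distance to any other): 1:5, 2:4, 3:4, 4:4, 5:5, 6:3, 7:4, 8:3, 9:4, 10:3, 11:4, 12:5, 13:5.
The maximum eccentricity is 5, realized for instance by the pair 1–12 via 1 – 2 – 6 – 10 – 11 – 12. So the diameter is 5.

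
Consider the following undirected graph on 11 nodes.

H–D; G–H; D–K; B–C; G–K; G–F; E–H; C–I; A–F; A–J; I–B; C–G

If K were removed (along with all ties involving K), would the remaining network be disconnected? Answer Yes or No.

Even without K, every remaining node can still reach every other (the residual graph is connected), so K is not a cut vertex.

No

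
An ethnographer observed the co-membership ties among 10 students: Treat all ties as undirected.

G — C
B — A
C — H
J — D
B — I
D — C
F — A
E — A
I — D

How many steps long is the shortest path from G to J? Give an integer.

One shortest route is G – C – D – J, which uses 3 edges, and at distance 2 from G we only reach {D, H}, which does not include J. So d(G,J) = 3.

3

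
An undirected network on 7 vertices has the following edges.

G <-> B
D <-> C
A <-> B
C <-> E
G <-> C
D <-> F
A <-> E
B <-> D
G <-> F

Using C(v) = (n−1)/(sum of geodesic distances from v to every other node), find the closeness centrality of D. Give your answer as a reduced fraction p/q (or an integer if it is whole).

2/3

Distances from D: A:2, B:1, C:1, E:2, F:1, G:2. Sum = 9.
n = 7, so closeness = 6/9 = 2/3.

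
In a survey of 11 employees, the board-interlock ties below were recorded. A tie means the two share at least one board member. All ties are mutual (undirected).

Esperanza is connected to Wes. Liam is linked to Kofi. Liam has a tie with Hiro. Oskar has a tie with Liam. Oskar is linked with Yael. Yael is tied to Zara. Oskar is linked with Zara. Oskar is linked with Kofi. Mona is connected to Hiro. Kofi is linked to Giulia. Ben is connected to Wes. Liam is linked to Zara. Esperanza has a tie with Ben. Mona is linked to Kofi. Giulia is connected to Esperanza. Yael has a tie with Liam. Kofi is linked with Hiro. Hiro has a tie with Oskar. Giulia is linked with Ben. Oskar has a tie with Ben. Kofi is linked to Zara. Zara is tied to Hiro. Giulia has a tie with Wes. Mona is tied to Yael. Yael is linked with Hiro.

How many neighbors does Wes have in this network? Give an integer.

Wes is directly tied to Ben, Esperanza, and Giulia. That is 3 neighbors, so the degree of Wes is 3.

3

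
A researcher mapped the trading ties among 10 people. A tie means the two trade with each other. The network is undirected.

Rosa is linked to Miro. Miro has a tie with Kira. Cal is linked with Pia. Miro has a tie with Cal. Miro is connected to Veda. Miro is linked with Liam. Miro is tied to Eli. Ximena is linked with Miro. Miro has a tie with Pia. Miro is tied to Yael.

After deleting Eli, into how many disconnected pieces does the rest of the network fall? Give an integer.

1

Eli's neighbors (Miro) remain reachable from one another through other ties, so the rest of the network stays in one piece.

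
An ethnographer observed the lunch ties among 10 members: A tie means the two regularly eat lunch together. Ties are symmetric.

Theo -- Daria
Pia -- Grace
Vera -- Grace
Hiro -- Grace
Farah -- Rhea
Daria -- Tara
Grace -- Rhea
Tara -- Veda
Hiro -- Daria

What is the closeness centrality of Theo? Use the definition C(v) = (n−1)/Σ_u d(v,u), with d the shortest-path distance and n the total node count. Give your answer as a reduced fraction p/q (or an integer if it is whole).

9/28

Distances from Theo: Daria:1, Farah:5, Grace:3, Hiro:2, Pia:4, Rhea:4, Tara:2, Veda:3, Vera:4. Sum = 28.
n = 10, so closeness = 9/28.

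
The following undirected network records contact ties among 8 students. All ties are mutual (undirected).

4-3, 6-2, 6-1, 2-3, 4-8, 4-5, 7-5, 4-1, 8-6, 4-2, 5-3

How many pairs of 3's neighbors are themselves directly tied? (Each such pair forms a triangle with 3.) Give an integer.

2

3's neighbors: 2, 4, and 5.
Neighbor pairs that are themselves tied: 3–2–4; 3–4–5. Each forms one triangle with 3, for 2 in total.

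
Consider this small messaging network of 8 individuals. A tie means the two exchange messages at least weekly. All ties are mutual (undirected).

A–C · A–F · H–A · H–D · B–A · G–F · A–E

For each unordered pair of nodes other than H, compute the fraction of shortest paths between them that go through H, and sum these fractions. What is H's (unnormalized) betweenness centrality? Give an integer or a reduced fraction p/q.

6

Pairs whose geodesics pass through H — D–C: 1; D–B: 1; D–A: 1; D–E: 1; D–F: 1; D–G: 1.
All other pairs contribute 0.
Summing the contributions gives betweenness(H) = 6.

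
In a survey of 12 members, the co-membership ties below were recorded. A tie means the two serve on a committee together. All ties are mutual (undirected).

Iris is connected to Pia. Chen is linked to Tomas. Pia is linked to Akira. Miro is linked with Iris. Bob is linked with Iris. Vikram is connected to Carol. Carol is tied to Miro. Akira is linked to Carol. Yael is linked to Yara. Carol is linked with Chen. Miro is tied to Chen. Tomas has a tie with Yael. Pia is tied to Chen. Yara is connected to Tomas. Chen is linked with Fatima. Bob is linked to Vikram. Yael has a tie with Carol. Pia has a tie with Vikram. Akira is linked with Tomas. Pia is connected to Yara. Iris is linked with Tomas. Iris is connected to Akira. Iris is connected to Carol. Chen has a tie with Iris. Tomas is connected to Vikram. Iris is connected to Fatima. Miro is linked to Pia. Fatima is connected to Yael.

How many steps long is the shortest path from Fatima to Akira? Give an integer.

One shortest route is Fatima – Iris – Akira, which uses 2 edges, and Fatima and Akira are not directly tied, so nothing shorter exists. So d(Fatima,Akira) = 2.

2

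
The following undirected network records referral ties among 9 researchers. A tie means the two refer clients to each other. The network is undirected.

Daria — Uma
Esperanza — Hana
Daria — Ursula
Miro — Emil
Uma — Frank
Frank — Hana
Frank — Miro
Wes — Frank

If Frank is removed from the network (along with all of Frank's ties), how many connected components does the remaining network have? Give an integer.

4

Without Frank, the remaining ties split the others into: {Esperanza, Hana}; {Wes}; {Emil, Miro}; {Daria, Uma, Ursula}.
That's 4 separate components.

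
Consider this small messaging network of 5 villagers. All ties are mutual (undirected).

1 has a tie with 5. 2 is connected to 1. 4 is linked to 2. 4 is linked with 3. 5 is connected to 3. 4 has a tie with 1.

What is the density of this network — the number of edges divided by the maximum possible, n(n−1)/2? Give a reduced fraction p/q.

3/5

There are 6 edges and 5 nodes, so the maximum possible is C(5,2) = 10.
Density = 6/10 = 3/5.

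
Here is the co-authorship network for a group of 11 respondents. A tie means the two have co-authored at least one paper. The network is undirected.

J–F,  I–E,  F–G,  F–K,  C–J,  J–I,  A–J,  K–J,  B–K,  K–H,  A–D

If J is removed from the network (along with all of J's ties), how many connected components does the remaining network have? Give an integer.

4

Without J, the remaining ties split the others into: {B, F, G, H, K}; {C}; {A, D}; {E, I}.
That's 4 separate components.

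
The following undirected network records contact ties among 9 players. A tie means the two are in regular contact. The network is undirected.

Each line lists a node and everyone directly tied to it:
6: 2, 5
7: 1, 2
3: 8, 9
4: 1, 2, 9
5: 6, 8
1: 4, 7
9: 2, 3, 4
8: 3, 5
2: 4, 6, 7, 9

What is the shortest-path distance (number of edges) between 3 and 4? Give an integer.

One shortest route is 3 – 9 – 4, which uses 2 edges, and 3 and 4 are not directly tied, so nothing shorter exists. So d(3,4) = 2.

2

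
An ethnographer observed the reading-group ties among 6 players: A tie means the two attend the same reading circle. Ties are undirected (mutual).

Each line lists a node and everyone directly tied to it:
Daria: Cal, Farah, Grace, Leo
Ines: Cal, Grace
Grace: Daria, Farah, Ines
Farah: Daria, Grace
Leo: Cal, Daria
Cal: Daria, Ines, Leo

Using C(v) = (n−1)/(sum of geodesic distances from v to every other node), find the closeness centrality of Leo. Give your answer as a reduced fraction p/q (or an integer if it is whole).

5/8

Distances from Leo: Cal:1, Daria:1, Farah:2, Grace:2, Ines:2. Sum = 8.
n = 6, so closeness = 5/8.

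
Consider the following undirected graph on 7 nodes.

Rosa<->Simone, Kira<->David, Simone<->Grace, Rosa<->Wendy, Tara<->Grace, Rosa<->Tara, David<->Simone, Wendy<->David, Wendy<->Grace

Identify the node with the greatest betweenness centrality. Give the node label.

Unnormalized betweenness of each node: David:16/3, Grace:7/3, Kira:0, Rosa:7/3, Simone:10/3, Tara:1/3, Wendy:10/3.
David has the largest value, 16/3, making it the main broker — the node through which the most shortest paths run.

David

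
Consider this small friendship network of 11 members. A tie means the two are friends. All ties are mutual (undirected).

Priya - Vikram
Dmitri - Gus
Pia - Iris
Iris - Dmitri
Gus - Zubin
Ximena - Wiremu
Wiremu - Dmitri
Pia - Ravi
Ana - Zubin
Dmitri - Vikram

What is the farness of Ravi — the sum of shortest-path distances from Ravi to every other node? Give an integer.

39

Distances from Ravi: Ana:6, Dmitri:3, Gus:4, Iris:2, Pia:1, Priya:5, Vikram:4, Wiremu:4, Ximena:5, Zubin:5.
Sum = 6 + 3 + 4 + 2 + 1 + 5 + 4 + 4 + 5 + 5 = 39.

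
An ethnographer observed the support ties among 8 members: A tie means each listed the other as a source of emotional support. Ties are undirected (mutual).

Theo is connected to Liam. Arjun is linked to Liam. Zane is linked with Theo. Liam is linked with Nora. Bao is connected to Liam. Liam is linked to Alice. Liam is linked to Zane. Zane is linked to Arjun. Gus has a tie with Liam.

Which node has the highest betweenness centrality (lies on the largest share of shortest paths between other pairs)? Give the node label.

Unnormalized betweenness of each node: Alice:0, Arjun:0, Bao:0, Gus:0, Liam:37/2, Nora:0, Theo:0, Zane:1/2.
Liam has the largest value, 37/2, making it the main broker — the node through which the most shortest paths run.

Liam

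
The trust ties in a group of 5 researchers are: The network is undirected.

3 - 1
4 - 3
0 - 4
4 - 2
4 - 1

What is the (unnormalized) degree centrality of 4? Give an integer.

4

4 is directly tied to 0, 1, 2, and 3. That is 4 neighbors, so the degree of 4 is 4.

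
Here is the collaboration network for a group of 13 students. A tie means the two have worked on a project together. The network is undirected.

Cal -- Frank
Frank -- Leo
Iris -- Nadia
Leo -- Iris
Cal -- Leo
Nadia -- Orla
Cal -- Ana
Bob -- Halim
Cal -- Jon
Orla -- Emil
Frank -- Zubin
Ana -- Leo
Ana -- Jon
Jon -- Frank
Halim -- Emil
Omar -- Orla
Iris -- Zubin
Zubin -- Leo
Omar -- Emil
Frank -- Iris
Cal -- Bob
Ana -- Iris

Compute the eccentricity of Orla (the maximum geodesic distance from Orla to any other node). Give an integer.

Distances from Orla: Ana:3, Bob:3, Cal:4, Emil:1, Frank:3, Halim:2, Iris:2, Jon:4, Leo:3, Nadia:1, Omar:1, Zubin:3.
The largest is 4 (to Cal and Jon), so the eccentricity of Orla is 4.

4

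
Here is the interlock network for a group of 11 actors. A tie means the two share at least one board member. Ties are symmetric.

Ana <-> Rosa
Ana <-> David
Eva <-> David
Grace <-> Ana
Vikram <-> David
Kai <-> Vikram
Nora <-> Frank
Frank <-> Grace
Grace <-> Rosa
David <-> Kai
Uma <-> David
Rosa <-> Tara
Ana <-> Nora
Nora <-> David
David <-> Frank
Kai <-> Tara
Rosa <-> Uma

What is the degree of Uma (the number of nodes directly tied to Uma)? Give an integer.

Uma is directly tied to David and Rosa. That is 2 neighbors, so the degree of Uma is 2.

2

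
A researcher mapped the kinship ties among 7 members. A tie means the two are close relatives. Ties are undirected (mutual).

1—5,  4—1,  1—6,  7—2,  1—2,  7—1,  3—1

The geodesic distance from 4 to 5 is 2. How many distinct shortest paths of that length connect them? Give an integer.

The shortest distance is 2, and the only length-2 path is 4–1–5. So there is exactly 1 shortest path.

1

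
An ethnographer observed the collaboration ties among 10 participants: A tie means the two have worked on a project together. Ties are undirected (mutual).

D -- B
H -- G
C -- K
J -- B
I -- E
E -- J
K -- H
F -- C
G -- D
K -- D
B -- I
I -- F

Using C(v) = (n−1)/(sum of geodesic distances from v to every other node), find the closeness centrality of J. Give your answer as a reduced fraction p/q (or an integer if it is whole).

Distances from J: B:1, C:4, D:2, E:1, F:3, G:3, H:4, I:2, K:3. Sum = 23.
n = 10, so closeness = 9/23.

9/23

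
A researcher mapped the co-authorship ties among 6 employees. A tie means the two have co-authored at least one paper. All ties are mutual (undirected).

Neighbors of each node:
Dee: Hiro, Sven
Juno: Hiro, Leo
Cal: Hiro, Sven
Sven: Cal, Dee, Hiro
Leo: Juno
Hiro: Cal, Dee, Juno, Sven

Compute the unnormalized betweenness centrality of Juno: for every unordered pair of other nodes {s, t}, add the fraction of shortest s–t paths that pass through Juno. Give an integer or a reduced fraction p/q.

4

Pairs whose geodesics pass through Juno — Leo–Sven: 1; Leo–Dee: 1; Leo–Cal: 1; Leo–Hiro: 1.
All other pairs contribute 0.
Summing the contributions gives betweenness(Juno) = 4.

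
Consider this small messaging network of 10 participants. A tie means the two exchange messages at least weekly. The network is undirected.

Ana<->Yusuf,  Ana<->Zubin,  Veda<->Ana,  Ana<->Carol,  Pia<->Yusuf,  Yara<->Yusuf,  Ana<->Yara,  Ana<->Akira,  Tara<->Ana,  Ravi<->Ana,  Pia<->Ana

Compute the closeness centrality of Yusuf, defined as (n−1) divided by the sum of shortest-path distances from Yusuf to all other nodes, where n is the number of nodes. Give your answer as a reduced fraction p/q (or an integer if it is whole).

Distances from Yusuf: Akira:2, Ana:1, Carol:2, Pia:1, Ravi:2, Tara:2, Veda:2, Yara:1, Zubin:2. Sum = 15.
n = 10, so closeness = 9/15 = 3/5.

3/5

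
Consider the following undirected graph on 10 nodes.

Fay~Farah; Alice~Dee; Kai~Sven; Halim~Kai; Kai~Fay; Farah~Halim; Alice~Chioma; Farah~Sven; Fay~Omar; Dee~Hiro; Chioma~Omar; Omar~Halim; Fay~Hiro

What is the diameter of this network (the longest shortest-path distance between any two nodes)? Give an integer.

5

Eccentricity of each node (its greatest distance to any other): Alice:5, Chioma:4, Dee:4, Farah:4, Fay:3, Halim:4, Hiro:3, Kai:4, Omar:3, Sven:5.
The maximum eccentricity is 5, realized for instance by the pair Sven–Alice via Sven – Kai – Fay – Omar – Chioma – Alice. So the diameter is 5.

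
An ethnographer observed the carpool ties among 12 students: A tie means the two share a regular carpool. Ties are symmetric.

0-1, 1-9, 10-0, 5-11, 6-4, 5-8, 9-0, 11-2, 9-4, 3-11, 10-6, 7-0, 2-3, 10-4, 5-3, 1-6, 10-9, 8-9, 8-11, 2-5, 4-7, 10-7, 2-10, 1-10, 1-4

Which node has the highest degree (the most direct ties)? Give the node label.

10

Degrees — 0:4, 1:5, 2:4, 3:3, 4:5, 5:4, 6:3, 7:3, 8:3, 9:5, 10:7, 11:4.
The maximum is 7, attained only by 10.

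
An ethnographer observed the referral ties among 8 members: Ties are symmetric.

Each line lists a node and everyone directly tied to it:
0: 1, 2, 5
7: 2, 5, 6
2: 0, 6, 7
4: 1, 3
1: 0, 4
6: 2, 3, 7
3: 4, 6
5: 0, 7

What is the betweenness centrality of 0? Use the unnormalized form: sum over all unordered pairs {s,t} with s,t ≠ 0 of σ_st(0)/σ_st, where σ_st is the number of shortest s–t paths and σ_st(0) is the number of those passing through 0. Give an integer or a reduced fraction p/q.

11/2

Pairs whose geodesics pass through 0 — 1–6: 1/2; 1–2: 1; 1–7: 2/2; 1–5: 1; 4–2: 1/2; 4–5: 1; 2–5: 1/2.
All other pairs contribute 0.
Summing the contributions gives betweenness(0) = 11/2.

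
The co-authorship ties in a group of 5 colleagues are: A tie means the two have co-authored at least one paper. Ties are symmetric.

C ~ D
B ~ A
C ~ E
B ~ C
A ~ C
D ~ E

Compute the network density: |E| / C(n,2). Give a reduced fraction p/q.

3/5

There are 6 edges and 5 nodes, so the maximum possible is C(5,2) = 10.
Density = 6/10 = 3/5.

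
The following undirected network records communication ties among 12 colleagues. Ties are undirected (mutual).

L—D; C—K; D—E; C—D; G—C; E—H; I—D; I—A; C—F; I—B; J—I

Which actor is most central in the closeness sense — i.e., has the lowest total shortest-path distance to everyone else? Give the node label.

Farness (sum of distances to all others) for each node — A:32, B:32, C:22, D:18, E:26, F:32, G:32, H:36, I:22, J:32, K:32, L:28.
The smallest farness is 18, for D, so D has the highest closeness.

D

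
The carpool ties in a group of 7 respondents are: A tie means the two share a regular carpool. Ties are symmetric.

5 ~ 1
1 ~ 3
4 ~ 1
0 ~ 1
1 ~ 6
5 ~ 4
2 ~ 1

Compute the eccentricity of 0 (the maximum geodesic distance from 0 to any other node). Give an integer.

Distances from 0: 1:1, 2:2, 3:2, 4:2, 5:2, 6:2.
The largest is 2 (to 3, 2, 6, 4, and 5), so the eccentricity of 0 is 2.

2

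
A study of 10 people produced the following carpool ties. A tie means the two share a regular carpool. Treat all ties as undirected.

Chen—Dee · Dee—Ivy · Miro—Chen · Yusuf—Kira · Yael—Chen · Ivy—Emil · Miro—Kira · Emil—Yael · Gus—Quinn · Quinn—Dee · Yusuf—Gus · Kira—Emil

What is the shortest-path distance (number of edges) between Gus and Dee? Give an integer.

One shortest route is Gus – Quinn – Dee, which uses 2 edges, and Gus and Dee are not directly tied, so nothing shorter exists. So d(Gus,Dee) = 2.

2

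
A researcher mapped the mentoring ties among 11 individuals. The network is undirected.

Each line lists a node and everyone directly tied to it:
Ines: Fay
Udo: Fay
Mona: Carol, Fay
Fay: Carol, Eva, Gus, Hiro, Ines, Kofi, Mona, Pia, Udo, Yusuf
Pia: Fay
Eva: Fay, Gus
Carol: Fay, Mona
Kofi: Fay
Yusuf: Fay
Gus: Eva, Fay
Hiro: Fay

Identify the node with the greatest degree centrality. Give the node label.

Degrees — Carol:2, Eva:2, Fay:10, Gus:2, Hiro:1, Ines:1, Kofi:1, Mona:2, Pia:1, Udo:1, Yusuf:1.
The maximum is 10, attained only by Fay.

Fay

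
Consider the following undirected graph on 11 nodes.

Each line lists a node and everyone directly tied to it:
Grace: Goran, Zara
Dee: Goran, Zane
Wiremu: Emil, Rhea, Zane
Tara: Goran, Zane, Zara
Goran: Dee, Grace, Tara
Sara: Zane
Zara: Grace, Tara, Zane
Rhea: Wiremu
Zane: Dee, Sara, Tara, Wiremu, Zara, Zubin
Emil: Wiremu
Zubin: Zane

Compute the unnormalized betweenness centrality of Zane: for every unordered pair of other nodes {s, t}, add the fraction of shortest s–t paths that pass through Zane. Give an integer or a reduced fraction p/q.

Pairs whose geodesics pass through Zane — Zubin–Tara: 1; Zubin–Zara: 1; Zubin–Emil: 1; Zubin–Wiremu: 1; Zubin–Dee: 1; Zubin–Goran: 2/2; Zubin–Rhea: 1; Zubin–Sara: 1; Zubin–Grace: 1; Tara–Emil: 1; Tara–Wiremu: 1; Tara–Dee: 1/2; Tara–Rhea: 1; Tara–Sara: 1 … (+20 more pairs).
All other pairs contribute 0.
Summing the contributions gives betweenness(Zane) = 67/2.

67/2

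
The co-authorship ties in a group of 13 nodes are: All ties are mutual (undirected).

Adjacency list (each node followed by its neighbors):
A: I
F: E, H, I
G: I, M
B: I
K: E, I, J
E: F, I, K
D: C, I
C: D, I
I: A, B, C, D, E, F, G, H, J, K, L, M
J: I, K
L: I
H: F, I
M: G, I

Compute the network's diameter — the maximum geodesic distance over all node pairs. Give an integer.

Eccentricity of each node (its greatest distance to any other): A:2, B:2, C:2, D:2, E:2, F:2, G:2, H:2, I:1, J:2, K:2, L:2, M:2.
The maximum eccentricity is 2, realized for instance by the pair F–K via F – I – K. So the diameter is 2.

2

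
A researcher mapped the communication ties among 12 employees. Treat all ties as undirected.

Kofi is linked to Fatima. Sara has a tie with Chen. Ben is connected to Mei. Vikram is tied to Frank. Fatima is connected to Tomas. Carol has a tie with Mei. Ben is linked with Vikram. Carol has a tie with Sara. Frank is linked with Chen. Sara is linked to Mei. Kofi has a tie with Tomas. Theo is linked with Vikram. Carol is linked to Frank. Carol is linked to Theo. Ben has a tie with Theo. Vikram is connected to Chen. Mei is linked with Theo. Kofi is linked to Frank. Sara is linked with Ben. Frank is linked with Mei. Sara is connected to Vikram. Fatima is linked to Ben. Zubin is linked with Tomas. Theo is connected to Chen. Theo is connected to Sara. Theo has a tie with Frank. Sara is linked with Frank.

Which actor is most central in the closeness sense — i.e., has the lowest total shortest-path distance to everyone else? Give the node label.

Frank

Farness (sum of distances to all others) for each node — Ben:18, Carol:22, Chen:22, Fatima:21, Frank:16, Kofi:19, Mei:20, Sara:18, Theo:18, Tomas:25, Vikram:20, Zubin:35.
The smallest farness is 16, for Frank, so Frank has the highest closeness.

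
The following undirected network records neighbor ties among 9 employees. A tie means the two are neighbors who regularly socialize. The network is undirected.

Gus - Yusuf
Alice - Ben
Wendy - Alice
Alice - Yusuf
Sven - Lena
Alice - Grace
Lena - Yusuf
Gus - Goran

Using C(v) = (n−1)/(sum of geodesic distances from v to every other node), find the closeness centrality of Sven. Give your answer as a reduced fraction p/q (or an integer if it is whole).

Distances from Sven: Alice:3, Ben:4, Goran:4, Grace:4, Gus:3, Lena:1, Wendy:4, Yusuf:2. Sum = 25.
n = 9, so closeness = 8/25.

8/25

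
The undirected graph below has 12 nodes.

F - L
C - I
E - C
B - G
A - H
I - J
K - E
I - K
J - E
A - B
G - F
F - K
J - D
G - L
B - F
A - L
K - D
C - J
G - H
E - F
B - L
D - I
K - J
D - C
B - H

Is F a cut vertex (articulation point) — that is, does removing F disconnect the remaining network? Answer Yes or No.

Removing F leaves {A, B, G, H, and L} with no path to {C, D, E, I, J, and K}, so the network splits into 2 components. F is a cut vertex.

Yes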